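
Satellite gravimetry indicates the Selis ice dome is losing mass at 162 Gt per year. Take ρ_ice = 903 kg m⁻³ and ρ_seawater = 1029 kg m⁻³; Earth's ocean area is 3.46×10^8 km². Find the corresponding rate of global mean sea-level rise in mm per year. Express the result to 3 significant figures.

≈ 0.455 mm/yr

ρ_w = 1029 kg m⁻³. Annual water volume added = 162 Gt / ρ_w = 1.620×10^14 kg / 1029 kg m⁻³ = 1.574×10^11 m³.
Δh per year = 1.574×10^11 / 3.46×10^14 = 4.55×10^-4 m = 0.455 mm.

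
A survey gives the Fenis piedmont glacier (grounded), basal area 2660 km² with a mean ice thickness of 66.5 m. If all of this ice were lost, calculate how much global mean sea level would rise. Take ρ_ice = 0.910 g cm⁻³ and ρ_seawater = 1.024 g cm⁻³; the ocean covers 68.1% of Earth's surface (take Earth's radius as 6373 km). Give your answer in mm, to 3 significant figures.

Fenis: ice volume = 2660 km² × 66.5 m = 176.9 km³; 176.9 × (910/1024) = 157.2 km³ of water.
Spread over 3.48×10^14 m² of ocean, Δh = 1.572×10^11 / 3.48×10^14 = 4.52×10^-4 m = 0.452 mm.

≈ 0.452 mm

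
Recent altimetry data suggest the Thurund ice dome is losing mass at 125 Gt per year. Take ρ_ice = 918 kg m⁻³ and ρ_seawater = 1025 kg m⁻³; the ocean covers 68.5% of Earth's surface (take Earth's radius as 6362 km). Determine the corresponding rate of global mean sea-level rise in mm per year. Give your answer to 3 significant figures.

≈ 0.350 mm/yr

ρ_w = 1025 kg m⁻³. Annual water volume added = 125 Gt / ρ_w = 1.250×10^14 kg / 1025 kg m⁻³ = 1.220×10^11 m³.
Δh per year = 1.220×10^11 / 3.48×10^14 = 3.50×10^-4 m = 0.350 mm.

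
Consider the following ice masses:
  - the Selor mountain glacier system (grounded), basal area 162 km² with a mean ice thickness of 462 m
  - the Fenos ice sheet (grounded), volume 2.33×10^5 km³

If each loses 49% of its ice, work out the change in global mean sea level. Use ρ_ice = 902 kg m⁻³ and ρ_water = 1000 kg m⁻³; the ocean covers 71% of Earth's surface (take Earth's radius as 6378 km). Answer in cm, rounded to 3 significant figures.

Selor: ice volume = 162 km² × 462 m = 74.84 km³; 0.49 × 74.84 × (902/1000) = 33.08 km³ of water.
Fenos: 0.49 × 2.33×10^5 km³ × (902/1000) = 1.030×10^5 km³ of water.
Total added water ≈ 1.030×10^14 m³ over 3.63×10^14 m² → Δh = 0.284 m = 28.4 cm.

≈ 28.4 cm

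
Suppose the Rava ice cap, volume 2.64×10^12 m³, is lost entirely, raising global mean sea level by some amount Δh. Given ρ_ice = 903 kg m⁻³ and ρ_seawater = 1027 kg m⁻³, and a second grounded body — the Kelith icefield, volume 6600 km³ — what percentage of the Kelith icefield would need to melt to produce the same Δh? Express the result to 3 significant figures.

Equal sea-level rise means equal mass of meltwater, i.e. equal mass of ice lost.
Ice mass of Rava: 2.384×10^15 kg; ice mass of Kelith: 5.960×10^15 kg.
Fraction required = 2.384×10^15 / 5.960×10^15 = 0.400 → 40.0 %.

≈ 40.0 %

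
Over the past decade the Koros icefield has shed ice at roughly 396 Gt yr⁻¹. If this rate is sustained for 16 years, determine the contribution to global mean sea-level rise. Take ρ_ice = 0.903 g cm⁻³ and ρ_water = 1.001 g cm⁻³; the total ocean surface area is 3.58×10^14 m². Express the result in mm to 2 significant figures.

Total mass lost = 396 Gt/yr × 16 yr = 6336 Gt = 6.336×10^15 kg.
ρ_w = 1.001 g cm⁻³ = 1001 kg m⁻³, so water volume = 6.336×10^15 / 1001 = 6.330×10^12 m³.
Δh = 6.330×10^12 / 3.58×10^14 = 0.0177 m = 18 mm.

≈ 18 mm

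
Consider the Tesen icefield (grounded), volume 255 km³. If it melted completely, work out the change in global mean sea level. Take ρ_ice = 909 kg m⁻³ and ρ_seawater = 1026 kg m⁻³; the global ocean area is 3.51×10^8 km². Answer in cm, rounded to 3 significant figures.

≈ 0.0644 cm

Tesen: 255 km³ × (909/1026) = 225.9 km³ of water.
Spread over 3.51×10^14 m² of ocean, Δh = 2.259×10^11 / 3.51×10^14 = 6.44×10^-4 m = 0.0644 cm.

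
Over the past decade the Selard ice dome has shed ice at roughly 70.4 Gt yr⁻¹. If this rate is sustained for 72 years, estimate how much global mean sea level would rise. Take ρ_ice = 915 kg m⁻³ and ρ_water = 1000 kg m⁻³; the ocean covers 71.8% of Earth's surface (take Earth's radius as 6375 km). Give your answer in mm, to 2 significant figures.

≈ 14 mm

Total mass lost = 70.4 Gt/yr × 72 yr = 5069 Gt = 5.069×10^15 kg.
ρ_w = 1000 kg m⁻³, so water volume = 5.069×10^15 / 1000 = 5.069×10^12 m³.
Δh = 5.069×10^12 / 3.67×10^14 = 0.0138 m = 14 mm.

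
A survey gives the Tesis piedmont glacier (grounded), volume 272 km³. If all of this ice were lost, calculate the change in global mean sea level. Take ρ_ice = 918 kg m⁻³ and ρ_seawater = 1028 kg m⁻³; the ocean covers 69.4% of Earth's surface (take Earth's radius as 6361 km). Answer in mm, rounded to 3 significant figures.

Tesis: 272 km³ × (918/1028) = 242.9 km³ of water.
Spread over 3.53×10^14 m² of ocean, Δh = 2.429×10^11 / 3.53×10^14 = 6.88×10^-4 m = 0.688 mm.

≈ 0.688 mm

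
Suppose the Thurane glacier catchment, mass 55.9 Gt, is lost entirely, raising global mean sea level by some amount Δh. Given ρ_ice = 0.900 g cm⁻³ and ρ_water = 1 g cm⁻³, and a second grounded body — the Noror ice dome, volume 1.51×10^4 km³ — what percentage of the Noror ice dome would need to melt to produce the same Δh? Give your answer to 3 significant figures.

Equal sea-level rise means equal mass of meltwater, i.e. equal mass of ice lost.
Ice mass of Thurane: 5.590×10^13 kg; ice mass of Noror: 1.359×10^16 kg.
Fraction required = 5.590×10^13 / 1.359×10^16 = 4.11×10^-3 → 0.411 %.

≈ 0.411 %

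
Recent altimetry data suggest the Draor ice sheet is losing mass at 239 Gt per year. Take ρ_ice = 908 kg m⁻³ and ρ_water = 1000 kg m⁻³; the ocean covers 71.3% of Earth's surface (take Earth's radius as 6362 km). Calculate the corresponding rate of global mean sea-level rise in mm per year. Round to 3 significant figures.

≈ 0.659 mm/yr

ρ_w = 1000 kg m⁻³. Annual water volume added = 239 Gt / ρ_w = 2.390×10^14 kg / 1000 kg m⁻³ = 2.390×10^11 m³.
Δh per year = 2.390×10^11 / 3.63×10^14 = 6.59×10^-4 m = 0.659 mm.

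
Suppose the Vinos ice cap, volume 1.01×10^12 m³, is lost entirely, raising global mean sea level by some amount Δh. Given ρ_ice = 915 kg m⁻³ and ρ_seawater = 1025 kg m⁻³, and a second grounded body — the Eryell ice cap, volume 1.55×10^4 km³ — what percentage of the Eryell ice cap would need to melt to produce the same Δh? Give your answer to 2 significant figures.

≈ 6.5 %

Equal sea-level rise means equal mass of meltwater, i.e. equal mass of ice lost.
Ice mass of Vinos: 9.242×10^14 kg; ice mass of Eryell: 1.418×10^16 kg.
Fraction required = 9.242×10^14 / 1.418×10^16 = 0.0652 → 6.5 %.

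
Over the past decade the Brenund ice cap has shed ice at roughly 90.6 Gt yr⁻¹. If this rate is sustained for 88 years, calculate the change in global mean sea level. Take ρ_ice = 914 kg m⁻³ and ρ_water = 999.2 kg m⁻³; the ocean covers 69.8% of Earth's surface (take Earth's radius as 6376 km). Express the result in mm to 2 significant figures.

Total mass lost = 90.6 Gt/yr × 88 yr = 7973 Gt = 7.973×10^15 kg.
ρ_w = 999.2 kg m⁻³, so water volume = 7.973×10^15 / 999.2 = 7.979×10^12 m³.
Δh = 7.979×10^12 / 3.57×10^14 = 0.0224 m = 22 mm.

≈ 22 mm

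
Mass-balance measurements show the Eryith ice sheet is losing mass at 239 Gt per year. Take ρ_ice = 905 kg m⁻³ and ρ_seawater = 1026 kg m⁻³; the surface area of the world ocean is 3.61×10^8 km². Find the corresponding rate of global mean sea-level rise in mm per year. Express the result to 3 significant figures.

ρ_w = 1026 kg m⁻³. Annual water volume added = 239 Gt / ρ_w = 2.390×10^14 kg / 1026 kg m⁻³ = 2.329×10^11 m³.
Δh per year = 2.329×10^11 / 3.61×10^14 = 6.45×10^-4 m = 0.645 mm.

≈ 0.645 mm/yr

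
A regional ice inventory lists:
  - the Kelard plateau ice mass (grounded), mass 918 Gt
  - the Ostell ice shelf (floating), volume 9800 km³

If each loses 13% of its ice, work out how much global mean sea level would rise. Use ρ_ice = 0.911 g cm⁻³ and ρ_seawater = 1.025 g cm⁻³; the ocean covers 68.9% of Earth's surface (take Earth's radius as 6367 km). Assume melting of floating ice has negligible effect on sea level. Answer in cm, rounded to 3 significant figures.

≈ 0.0332 cm

Kelard: 0.13 × 918 Gt = 1.193×10^14 kg; dividing by ρ_w = 1.025 g cm⁻³ = 1025 kg m⁻³ gives 1.164×10^11 m³ of water.
The Ostell ice shelf is floating and already displaces its own weight of water, so its melt adds essentially nothing to sea level.
Total added water ≈ 1.164×10^11 m³ over 3.51×10^14 m² → Δh = 3.32×10^-4 m = 0.0332 cm.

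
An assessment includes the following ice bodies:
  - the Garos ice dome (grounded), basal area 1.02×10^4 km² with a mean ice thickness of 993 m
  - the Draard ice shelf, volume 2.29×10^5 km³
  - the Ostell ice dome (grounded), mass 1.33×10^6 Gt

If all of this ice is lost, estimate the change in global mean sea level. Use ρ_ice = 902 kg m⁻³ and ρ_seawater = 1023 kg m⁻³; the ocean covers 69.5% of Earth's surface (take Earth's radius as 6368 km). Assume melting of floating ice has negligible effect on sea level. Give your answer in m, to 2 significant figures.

Garos: ice volume = 1.02×10^4 km² × 993 m = 1.013×10^4 km³; 1.013×10^4 × (902/1023) = 8931 km³ of water.
The Draard ice shelf is floating and already displaces its own weight of water, so its melt adds essentially nothing to sea level.
Ostell: 1.33×10^6 Gt = 1.330×10^18 kg; dividing by ρ_w = 1023 kg m⁻³ gives 1.300×10^15 m³ of water.
Total added water ≈ 1.309×10^15 m³ over 3.54×10^14 m² → Δh = 3.70 m.

≈ 3.7 m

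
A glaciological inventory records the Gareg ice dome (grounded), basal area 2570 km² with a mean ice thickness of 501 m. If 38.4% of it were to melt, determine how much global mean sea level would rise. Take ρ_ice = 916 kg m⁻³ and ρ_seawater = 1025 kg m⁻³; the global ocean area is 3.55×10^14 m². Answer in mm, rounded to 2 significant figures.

Gareg: ice volume = 2570 km² × 501 m = 1288 km³; 0.384 × 1288 × (916/1025) = 441.8 km³ of water.
Spread over 3.55×10^14 m² of ocean, Δh = 4.418×10^11 / 3.55×10^14 = 1.24×10^-3 m = 1.2 mm.

≈ 1.2 mm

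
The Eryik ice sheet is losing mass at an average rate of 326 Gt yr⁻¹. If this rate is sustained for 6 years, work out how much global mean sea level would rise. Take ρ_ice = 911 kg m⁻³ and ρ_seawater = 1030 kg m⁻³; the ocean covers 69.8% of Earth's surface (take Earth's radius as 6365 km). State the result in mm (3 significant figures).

≈ 5.34 mm

Total mass lost = 326 Gt/yr × 6 yr = 1956 Gt = 1.956×10^15 kg.
ρ_w = 1030 kg m⁻³, so water volume = 1.956×10^15 / 1030 = 1.899×10^12 m³.
Δh = 1.899×10^12 / 3.55×10^14 = 5.34×10^-3 m = 5.34 mm.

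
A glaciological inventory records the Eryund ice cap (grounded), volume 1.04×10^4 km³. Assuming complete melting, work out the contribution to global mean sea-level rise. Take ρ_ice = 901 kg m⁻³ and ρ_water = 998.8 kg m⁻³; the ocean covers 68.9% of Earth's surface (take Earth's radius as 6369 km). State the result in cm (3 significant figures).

Eryund: 1.04×10^4 km³ × (901/998.8) = 9382 km³ of water.
Spread over 3.51×10^14 m² of ocean, Δh = 9.382×10^12 / 3.51×10^14 = 0.0267 m = 2.67 cm.

≈ 2.67 cm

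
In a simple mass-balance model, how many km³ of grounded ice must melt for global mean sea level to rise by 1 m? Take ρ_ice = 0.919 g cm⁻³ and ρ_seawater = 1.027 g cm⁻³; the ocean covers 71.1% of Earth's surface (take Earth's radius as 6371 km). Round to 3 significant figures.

≈ 4.05×10^5 km³

Required water volume = Δh × A = 1 m × 3.63×10^14 m² = 3.627×10^14 m³ = 3.627×10^5 km³.
Ice volume = water volume × ρ_w/ρ_ice = 3.627×10^5 × 1027/919 = 4.05×10^5 km³.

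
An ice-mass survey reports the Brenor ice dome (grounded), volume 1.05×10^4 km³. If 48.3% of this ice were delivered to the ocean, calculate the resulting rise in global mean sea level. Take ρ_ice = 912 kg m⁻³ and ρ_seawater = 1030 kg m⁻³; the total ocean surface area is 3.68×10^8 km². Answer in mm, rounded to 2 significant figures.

≈ 12 mm

Brenor: 0.483 × 1.05×10^4 km³ × (912/1030) = 4490 km³ of water.
Spread over 3.68×10^14 m² of ocean, Δh = 4.490×10^12 / 3.68×10^14 = 0.0122 m = 12 mm.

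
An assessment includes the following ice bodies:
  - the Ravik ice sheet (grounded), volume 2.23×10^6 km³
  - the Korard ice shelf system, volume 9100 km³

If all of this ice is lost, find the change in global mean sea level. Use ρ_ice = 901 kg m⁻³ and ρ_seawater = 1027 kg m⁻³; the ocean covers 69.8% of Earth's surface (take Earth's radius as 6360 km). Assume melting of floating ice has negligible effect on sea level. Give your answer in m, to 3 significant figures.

Ravik: 2.23×10^6 km³ × (901/1027) = 1.956×10^6 km³ of water.
The Korard ice shelf system is floating and already displaces its own weight of water, so its melt adds essentially nothing to sea level.
Total added water ≈ 1.956×10^15 m³ over 3.55×10^14 m² → Δh = 5.51 m.

≈ 5.51 m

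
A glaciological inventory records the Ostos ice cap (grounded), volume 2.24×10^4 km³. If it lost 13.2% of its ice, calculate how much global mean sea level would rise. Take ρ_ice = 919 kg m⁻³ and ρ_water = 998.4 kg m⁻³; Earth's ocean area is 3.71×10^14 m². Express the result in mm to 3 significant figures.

≈ 7.34 mm

Ostos: 0.132 × 2.24×10^4 km³ × (919/998.4) = 2722 km³ of water.
Spread over 3.71×10^14 m² of ocean, Δh = 2.722×10^12 / 3.71×10^14 = 7.34×10^-3 m = 7.34 mm.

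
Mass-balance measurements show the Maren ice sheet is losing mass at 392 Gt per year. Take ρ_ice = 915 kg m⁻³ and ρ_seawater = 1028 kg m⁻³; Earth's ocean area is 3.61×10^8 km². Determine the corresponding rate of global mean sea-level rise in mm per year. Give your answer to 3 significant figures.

≈ 1.06 mm/yr

ρ_w = 1028 kg m⁻³. Annual water volume added = 392 Gt / ρ_w = 3.920×10^14 kg / 1028 kg m⁻³ = 3.813×10^11 m³.
Δh per year = 3.813×10^11 / 3.61×10^14 = 1.06×10^-3 m = 1.06 mm.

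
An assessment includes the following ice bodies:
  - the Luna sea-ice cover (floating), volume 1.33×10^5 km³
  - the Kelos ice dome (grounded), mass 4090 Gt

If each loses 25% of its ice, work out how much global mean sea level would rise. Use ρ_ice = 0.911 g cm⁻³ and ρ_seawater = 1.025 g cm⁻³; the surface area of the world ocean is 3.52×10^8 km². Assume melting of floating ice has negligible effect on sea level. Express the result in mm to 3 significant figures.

≈ 2.83 mm

The Luna sea-ice cover is floating and already displaces its own weight of water, so its melt adds essentially nothing to sea level.
Kelos: 0.25 × 4090 Gt = 1.022×10^15 kg; dividing by ρ_w = 1.025 g cm⁻³ = 1025 kg m⁻³ gives 9.976×10^11 m³ of water.
Total added water ≈ 9.976×10^11 m³ over 3.52×10^14 m² → Δh = 2.83×10^-3 m = 2.83 mm.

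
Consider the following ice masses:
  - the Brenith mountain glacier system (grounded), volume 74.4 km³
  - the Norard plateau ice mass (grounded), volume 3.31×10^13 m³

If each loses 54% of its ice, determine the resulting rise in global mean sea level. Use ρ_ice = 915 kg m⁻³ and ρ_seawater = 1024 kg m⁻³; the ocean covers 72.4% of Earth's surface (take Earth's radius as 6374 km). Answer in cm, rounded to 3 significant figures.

Brenith: 0.54 × 74.4 km³ × (915/1024) = 35.90 km³ of water.
Norard: 0.54 × 3.31×10^13 m³ × (915/1024) = 1.597×10^13 m³ of water.
Total added water ≈ 1.601×10^13 m³ over 3.70×10^14 m² → Δh = 0.0433 m = 4.33 cm.

≈ 4.33 cm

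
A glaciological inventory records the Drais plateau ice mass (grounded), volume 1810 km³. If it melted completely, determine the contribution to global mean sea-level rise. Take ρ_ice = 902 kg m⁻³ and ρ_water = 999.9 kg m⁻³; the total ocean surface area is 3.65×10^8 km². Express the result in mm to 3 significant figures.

≈ 4.47 mm

Drais: 1810 km³ × (902/999.9) = 1633 km³ of water.
Spread over 3.65×10^14 m² of ocean, Δh = 1.633×10^12 / 3.65×10^14 = 4.47×10^-3 m = 4.47 mm.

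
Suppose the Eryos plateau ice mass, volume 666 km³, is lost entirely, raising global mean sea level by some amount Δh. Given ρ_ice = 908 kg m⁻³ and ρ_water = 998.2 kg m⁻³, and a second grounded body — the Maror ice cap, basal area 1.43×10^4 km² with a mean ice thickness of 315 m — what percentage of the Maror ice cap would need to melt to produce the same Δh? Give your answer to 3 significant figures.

Equal sea-level rise means equal mass of meltwater, i.e. equal mass of ice lost.
Ice mass of Eryos: 6.047×10^14 kg; ice mass of Maror: 4.090×10^15 kg.
Fraction required = 6.047×10^14 / 4.090×10^15 = 0.148 → 14.8 %.

≈ 14.8 %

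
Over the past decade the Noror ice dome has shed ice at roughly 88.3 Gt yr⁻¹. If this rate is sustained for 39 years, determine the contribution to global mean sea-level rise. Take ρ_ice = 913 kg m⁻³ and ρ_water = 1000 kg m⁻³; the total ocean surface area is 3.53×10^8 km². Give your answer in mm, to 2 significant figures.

≈ 9.8 mm

Total mass lost = 88.3 Gt/yr × 39 yr = 3444 Gt = 3.444×10^15 kg.
ρ_w = 1000 kg m⁻³, so water volume = 3.444×10^15 / 1000 = 3.444×10^12 m³.
Δh = 3.444×10^12 / 3.53×10^14 = 9.76×10^-3 m = 9.8 mm.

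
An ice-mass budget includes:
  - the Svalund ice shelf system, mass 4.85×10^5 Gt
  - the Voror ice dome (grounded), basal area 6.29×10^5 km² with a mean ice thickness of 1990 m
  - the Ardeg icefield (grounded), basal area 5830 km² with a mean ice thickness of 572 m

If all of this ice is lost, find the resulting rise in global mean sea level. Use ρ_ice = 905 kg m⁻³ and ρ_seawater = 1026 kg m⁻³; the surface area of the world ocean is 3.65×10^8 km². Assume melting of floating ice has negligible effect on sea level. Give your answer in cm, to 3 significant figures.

The Svalund ice shelf system is floating and already displaces its own weight of water, so its melt adds essentially nothing to sea level.
Voror: ice volume = 6.29×10^5 km² × 1990 m = 1.252×10^6 km³; 1.252×10^6 × (905/1026) = 1.104×10^6 km³ of water.
Ardeg: ice volume = 5830 km² × 572 m = 3335 km³; 3335 × (905/1026) = 2941 km³ of water.
Total added water ≈ 1.107×10^15 m³ over 3.65×10^14 m² → Δh = 3.03 m = 303 cm.

≈ 303 cm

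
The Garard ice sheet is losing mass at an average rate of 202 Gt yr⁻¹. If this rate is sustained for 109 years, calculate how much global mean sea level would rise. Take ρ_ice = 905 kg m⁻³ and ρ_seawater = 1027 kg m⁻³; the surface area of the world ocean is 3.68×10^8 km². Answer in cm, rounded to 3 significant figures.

Total mass lost = 202 Gt/yr × 109 yr = 2.202×10^4 Gt = 2.202×10^16 kg.
ρ_w = 1027 kg m⁻³, so water volume = 2.202×10^16 / 1027 = 2.144×10^13 m³.
Δh = 2.144×10^13 / 3.68×10^14 = 0.0583 m = 5.83 cm.

≈ 5.83 cm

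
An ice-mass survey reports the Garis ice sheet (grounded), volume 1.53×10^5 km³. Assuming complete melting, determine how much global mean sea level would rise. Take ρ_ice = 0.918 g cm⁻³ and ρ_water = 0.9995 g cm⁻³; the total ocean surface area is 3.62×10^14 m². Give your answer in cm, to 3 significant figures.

Garis: 1.53×10^5 km³ × (918/999.5) = 1.405×10^5 km³ of water.
Spread over 3.62×10^14 m² of ocean, Δh = 1.405×10^14 / 3.62×10^14 = 0.388 m = 38.8 cm.

≈ 38.8 cm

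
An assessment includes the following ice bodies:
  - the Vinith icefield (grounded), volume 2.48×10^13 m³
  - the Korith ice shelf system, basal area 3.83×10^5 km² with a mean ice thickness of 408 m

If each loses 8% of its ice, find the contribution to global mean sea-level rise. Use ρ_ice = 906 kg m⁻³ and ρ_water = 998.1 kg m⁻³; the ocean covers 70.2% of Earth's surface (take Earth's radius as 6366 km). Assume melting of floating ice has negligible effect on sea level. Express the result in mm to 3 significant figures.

Vinith: 0.08 × 2.48×10^13 m³ × (906/998.1) = 1.801×10^12 m³ of water.
The Korith ice shelf system is floating and already displaces its own weight of water, so its melt adds essentially nothing to sea level.
Total added water ≈ 1.801×10^12 m³ over 3.58×10^14 m² → Δh = 5.04×10^-3 m = 5.04 mm.

≈ 5.04 mm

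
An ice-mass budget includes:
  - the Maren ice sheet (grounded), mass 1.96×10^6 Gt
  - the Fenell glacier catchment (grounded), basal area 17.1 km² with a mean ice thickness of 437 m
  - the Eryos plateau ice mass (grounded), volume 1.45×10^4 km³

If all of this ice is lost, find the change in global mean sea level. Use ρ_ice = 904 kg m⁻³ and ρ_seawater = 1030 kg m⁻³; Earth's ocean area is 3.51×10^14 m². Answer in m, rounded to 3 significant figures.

Maren: 1.96×10^6 Gt = 1.960×10^18 kg; dividing by ρ_w = 1030 kg m⁻³ gives 1.903×10^15 m³ of water.
Fenell: ice volume = 17.1 km² × 437 m = 7.473 km³; 7.473 × (904/1030) = 6.559 km³ of water.
Eryos: 1.45×10^4 km³ × (904/1030) = 1.273×10^4 km³ of water.
Total added water ≈ 1.916×10^15 m³ over 3.51×10^14 m² → Δh = 5.46 m.

≈ 5.46 m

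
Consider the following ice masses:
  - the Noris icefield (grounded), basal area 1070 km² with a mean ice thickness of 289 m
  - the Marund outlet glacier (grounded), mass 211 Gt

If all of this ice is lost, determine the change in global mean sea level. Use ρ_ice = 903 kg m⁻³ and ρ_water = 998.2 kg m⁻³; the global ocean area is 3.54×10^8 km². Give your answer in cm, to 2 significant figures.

Noris: ice volume = 1070 km² × 289 m = 309.2 km³; 309.2 × (903/998.2) = 279.7 km³ of water.
Marund: 211 Gt = 2.110×10^14 kg; dividing by ρ_w = 998.2 kg m⁻³ gives 2.114×10^11 m³ of water.
Total added water ≈ 4.911×10^11 m³ over 3.54×10^14 m² → Δh = 1.39×10^-3 m = 0.14 cm.

≈ 0.14 cm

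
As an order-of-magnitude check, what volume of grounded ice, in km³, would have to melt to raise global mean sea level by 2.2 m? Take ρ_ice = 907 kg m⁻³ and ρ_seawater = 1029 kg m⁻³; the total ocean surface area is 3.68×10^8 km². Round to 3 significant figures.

≈ 9.18×10^5 km³

Required water volume = Δh × A = 2.2 m × 3.68×10^14 m² = 8.096×10^14 m³ = 8.096×10^5 km³.
Ice volume = water volume × ρ_w/ρ_ice = 8.096×10^5 × 1029/907 = 9.18×10^5 km³.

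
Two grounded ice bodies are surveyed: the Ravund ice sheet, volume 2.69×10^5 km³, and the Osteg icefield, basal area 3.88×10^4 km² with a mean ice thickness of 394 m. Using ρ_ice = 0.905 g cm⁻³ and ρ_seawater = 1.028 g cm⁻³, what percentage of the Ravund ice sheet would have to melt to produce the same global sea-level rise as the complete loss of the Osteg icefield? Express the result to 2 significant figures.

Equal sea-level rise means equal mass of meltwater, i.e. equal mass of ice lost.
Ice mass of Osteg: 1.383×10^16 kg; ice mass of Ravund: 2.434×10^17 kg.
Fraction required = 1.383×10^16 / 2.434×10^17 = 0.0568 → 5.7 %.

≈ 5.7 %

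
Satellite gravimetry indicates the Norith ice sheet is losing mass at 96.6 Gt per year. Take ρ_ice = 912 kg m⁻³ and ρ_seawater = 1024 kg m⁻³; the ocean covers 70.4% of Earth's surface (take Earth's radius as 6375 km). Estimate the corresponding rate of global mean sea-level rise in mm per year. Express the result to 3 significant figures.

≈ 0.262 mm/yr

ρ_w = 1024 kg m⁻³. Annual water volume added = 96.6 Gt / ρ_w = 9.660×10^13 kg / 1024 kg m⁻³ = 9.434×10^10 m³.
Δh per year = 9.434×10^10 / 3.60×10^14 = 2.62×10^-4 m = 0.262 mm.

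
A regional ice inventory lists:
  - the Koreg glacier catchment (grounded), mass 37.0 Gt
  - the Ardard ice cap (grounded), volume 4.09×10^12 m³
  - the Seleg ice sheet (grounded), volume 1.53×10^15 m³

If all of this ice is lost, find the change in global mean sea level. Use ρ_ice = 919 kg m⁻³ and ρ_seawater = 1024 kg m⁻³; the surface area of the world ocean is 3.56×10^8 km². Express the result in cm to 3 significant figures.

Koreg: 37.0 Gt = 3.700×10^13 kg; dividing by ρ_w = 1024 kg m⁻³ gives 3.613×10^10 m³ of water.
Ardard: 4.09×10^12 m³ × (919/1024) = 3.671×10^12 m³ of water.
Seleg: 1.53×10^15 m³ × (919/1024) = 1.373×10^15 m³ of water.
Total added water ≈ 1.377×10^15 m³ over 3.56×10^14 m² → Δh = 3.87 m = 387 cm.

≈ 387 cm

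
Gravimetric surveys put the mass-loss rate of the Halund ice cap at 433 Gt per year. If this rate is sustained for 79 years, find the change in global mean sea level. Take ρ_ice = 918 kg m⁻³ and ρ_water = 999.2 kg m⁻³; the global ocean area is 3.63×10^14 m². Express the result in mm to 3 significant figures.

Total mass lost = 433 Gt/yr × 79 yr = 3.421×10^4 Gt = 3.421×10^16 kg.
ρ_w = 999.2 kg m⁻³, so water volume = 3.421×10^16 / 999.2 = 3.423×10^13 m³.
Δh = 3.423×10^13 / 3.63×10^14 = 0.0943 m = 94.3 mm.

≈ 94.3 mm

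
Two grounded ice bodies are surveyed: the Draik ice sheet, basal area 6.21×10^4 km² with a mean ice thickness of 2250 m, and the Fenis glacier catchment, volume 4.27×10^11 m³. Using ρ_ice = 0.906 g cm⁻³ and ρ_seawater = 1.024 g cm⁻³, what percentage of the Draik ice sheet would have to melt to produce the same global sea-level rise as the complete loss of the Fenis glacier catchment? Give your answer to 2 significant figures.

Equal sea-level rise means equal mass of meltwater, i.e. equal mass of ice lost.
Ice mass of Fenis: 3.869×10^14 kg; ice mass of Draik: 1.266×10^17 kg.
Fraction required = 3.869×10^14 / 1.266×10^17 = 3.06×10^-3 → 0.31 %.

≈ 0.31 %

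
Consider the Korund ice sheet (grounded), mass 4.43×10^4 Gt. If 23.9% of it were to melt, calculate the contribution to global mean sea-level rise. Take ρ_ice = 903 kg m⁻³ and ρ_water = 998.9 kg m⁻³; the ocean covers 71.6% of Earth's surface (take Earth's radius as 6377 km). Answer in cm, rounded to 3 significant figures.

Korund: 0.239 × 4.43×10^4 Gt = 1.059×10^16 kg; dividing by ρ_w = 998.9 kg m⁻³ gives 1.060×10^13 m³ of water.
Spread over 3.66×10^14 m² of ocean, Δh = 1.060×10^13 / 3.66×10^14 = 0.0290 m = 2.90 cm.

≈ 2.90 cm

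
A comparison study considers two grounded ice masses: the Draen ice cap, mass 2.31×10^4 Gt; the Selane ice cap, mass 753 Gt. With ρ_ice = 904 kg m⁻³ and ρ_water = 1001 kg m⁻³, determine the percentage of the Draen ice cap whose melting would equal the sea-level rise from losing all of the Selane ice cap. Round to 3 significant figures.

≈ 3.26 %

Equal sea-level rise means equal mass of meltwater, i.e. equal mass of ice lost.
Ice mass of Selane: 7.530×10^14 kg; ice mass of Draen: 2.310×10^16 kg.
Fraction required = 7.530×10^14 / 2.310×10^16 = 0.0326 → 3.26 %.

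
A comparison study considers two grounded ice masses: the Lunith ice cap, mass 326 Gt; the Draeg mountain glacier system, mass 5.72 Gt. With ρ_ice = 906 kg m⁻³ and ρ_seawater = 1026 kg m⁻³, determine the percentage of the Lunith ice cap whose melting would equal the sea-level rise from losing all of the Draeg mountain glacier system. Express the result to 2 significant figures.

≈ 1.8 %

Equal sea-level rise means equal mass of meltwater, i.e. equal mass of ice lost.
Ice mass of Draeg: 5.720×10^12 kg; ice mass of Lunith: 3.260×10^14 kg.
Fraction required = 5.720×10^12 / 3.260×10^14 = 0.0175 → 1.8 %.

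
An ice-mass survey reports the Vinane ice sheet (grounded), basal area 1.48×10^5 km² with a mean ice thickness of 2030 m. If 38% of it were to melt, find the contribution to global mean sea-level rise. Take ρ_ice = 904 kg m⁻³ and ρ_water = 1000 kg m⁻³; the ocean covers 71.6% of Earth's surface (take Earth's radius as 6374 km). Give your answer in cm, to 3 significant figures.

Vinane: ice volume = 1.48×10^5 km² × 2030 m = 3.004×10^5 km³; 0.38 × 3.004×10^5 × (904/1000) = 1.032×10^5 km³ of water.
Spread over 3.66×10^14 m² of ocean, Δh = 1.032×10^14 / 3.66×10^14 = 0.282 m = 28.2 cm.

≈ 28.2 cm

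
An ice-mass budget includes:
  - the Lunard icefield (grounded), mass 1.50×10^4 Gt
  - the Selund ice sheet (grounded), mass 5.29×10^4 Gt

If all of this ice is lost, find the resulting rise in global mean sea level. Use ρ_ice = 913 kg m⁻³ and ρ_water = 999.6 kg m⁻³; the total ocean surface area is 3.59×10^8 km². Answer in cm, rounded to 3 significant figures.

Lunard: 1.50×10^4 Gt = 1.500×10^16 kg; dividing by ρ_w = 999.6 kg m⁻³ gives 1.501×10^13 m³ of water.
Selund: 5.29×10^4 Gt = 5.290×10^16 kg; dividing by ρ_w = 999.6 kg m⁻³ gives 5.292×10^13 m³ of water.
Total added water ≈ 6.793×10^13 m³ over 3.59×10^14 m² → Δh = 0.189 m = 18.9 cm.

≈ 18.9 cm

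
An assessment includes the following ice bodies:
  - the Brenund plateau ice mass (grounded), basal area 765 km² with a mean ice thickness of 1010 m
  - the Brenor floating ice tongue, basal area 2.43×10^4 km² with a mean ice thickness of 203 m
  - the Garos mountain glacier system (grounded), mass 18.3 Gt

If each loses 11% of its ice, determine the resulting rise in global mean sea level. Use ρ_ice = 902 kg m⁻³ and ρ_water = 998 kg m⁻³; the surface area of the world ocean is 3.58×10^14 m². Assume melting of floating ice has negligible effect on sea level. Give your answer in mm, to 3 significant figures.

≈ 0.220 mm

Brenund: ice volume = 765 km² × 1010 m = 772.6 km³; 0.11 × 772.6 × (902/998) = 76.82 km³ of water.
The Brenor floating ice tongue is floating and already displaces its own weight of water, so its melt adds essentially nothing to sea level.
Garos: 0.11 × 18.3 Gt = 2.013×10^12 kg; dividing by ρ_w = 998 kg m⁻³ gives 2.017×10^9 m³ of water.
Total added water ≈ 7.883×10^10 m³ over 3.58×10^14 m² → Δh = 2.20×10^-4 m = 0.220 mm.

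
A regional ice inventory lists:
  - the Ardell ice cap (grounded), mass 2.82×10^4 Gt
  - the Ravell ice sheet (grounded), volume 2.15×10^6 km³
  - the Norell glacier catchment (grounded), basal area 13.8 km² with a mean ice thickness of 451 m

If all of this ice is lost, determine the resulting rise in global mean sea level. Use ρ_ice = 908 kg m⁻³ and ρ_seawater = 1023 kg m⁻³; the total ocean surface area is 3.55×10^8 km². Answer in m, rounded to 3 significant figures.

≈ 5.45 m

Ardell: 2.82×10^4 Gt = 2.820×10^16 kg; dividing by ρ_w = 1023 kg m⁻³ gives 2.757×10^13 m³ of water.
Ravell: 2.15×10^6 km³ × (908/1023) = 1.908×10^6 km³ of water.
Norell: ice volume = 13.8 km² × 451 m = 6.224 km³; 6.224 × (908/1023) = 5.524 km³ of water.
Total added water ≈ 1.936×10^15 m³ over 3.55×10^14 m² → Δh = 5.45 m.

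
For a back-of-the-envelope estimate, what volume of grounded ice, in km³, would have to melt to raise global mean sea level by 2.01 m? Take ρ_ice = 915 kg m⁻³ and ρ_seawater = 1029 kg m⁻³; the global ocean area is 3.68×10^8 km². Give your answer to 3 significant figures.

≈ 8.32×10^5 km³

Required water volume = Δh × A = 2.01 m × 3.68×10^14 m² = 7.397×10^14 m³ = 7.397×10^5 km³.
Ice volume = water volume × ρ_w/ρ_ice = 7.397×10^5 × 1029/915 = 8.32×10^5 km³.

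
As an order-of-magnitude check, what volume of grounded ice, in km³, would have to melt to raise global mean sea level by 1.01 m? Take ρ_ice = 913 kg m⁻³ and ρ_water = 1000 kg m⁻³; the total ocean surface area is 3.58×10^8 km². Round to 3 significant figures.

Required water volume = Δh × A = 1.01 m × 3.58×10^14 m² = 3.616×10^14 m³ = 3.616×10^5 km³.
Ice volume = water volume × ρ_w/ρ_ice = 3.616×10^5 × 1000/913 = 3.96×10^5 km³.

≈ 3.96×10^5 km³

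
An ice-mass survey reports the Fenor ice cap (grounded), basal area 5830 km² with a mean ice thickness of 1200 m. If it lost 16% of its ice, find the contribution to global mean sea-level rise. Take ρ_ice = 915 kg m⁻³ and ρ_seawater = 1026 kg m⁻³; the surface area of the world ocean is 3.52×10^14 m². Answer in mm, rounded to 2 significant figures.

Fenor: ice volume = 5830 km² × 1200 m = 6996 km³; 0.16 × 6996 × (915/1026) = 998.3 km³ of water.
Spread over 3.52×10^14 m² of ocean, Δh = 9.983×10^11 / 3.52×10^14 = 2.84×10^-3 m = 2.8 mm.

≈ 2.8 mm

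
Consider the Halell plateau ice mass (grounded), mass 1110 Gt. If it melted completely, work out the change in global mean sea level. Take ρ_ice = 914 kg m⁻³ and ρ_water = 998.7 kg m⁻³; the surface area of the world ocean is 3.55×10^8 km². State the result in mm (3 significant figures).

≈ 3.13 mm

Halell: 1110 Gt = 1.110×10^15 kg; dividing by ρ_w = 998.7 kg m⁻³ gives 1.111×10^12 m³ of water.
Spread over 3.55×10^14 m² of ocean, Δh = 1.111×10^12 / 3.55×10^14 = 3.13×10^-3 m = 3.13 mm.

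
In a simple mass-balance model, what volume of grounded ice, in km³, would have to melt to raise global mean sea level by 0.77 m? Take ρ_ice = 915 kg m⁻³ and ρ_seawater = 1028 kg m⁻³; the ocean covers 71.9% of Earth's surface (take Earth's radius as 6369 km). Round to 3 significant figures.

Required water volume = Δh × A = 0.77 m × 3.67×10^14 m² = 2.822×10^14 m³ = 2.822×10^5 km³.
Ice volume = water volume × ρ_w/ρ_ice = 2.822×10^5 × 1028/915 = 3.17×10^5 km³.

≈ 3.17×10^5 km³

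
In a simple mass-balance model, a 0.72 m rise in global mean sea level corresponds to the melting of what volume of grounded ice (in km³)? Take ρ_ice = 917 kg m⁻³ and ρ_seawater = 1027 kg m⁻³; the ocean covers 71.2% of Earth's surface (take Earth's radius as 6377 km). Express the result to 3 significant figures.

≈ 2.93×10^5 km³

Required water volume = Δh × A = 0.72 m × 3.64×10^14 m² = 2.620×10^14 m³ = 2.620×10^5 km³.
Ice volume = water volume × ρ_w/ρ_ice = 2.620×10^5 × 1027/917 = 2.93×10^5 km³.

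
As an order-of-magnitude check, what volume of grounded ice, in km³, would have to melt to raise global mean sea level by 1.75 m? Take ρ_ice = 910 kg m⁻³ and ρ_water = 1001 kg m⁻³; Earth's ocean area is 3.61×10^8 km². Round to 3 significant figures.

Required water volume = Δh × A = 1.75 m × 3.61×10^14 m² = 6.318×10^14 m³ = 6.318×10^5 km³.
Ice volume = water volume × ρ_w/ρ_ice = 6.318×10^5 × 1001/910 = 6.95×10^5 km³.

≈ 6.95×10^5 km³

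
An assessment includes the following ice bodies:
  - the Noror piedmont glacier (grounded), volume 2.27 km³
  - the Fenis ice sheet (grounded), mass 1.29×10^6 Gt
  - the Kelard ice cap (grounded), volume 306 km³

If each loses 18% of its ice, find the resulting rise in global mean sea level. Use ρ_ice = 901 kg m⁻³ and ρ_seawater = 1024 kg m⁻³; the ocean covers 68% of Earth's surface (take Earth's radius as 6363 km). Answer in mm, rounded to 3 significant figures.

≈ 656 mm

Noror: 0.18 × 2.27 km³ × (901/1024) = 0.3595 km³ of water.
Fenis: 0.18 × 1.29×10^6 Gt = 2.322×10^17 kg; dividing by ρ_w = 1024 kg m⁻³ gives 2.268×10^14 m³ of water.
Kelard: 0.18 × 306 km³ × (901/1024) = 48.46 km³ of water.
Total added water ≈ 2.268×10^14 m³ over 3.46×10^14 m² → Δh = 0.656 m = 656 mm.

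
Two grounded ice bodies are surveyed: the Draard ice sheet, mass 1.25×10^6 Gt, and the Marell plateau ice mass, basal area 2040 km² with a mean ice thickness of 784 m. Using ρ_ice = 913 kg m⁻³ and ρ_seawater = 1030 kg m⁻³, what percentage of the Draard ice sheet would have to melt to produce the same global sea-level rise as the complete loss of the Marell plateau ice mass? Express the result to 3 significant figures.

Equal sea-level rise means equal mass of meltwater, i.e. equal mass of ice lost.
Ice mass of Marell: 1.460×10^15 kg; ice mass of Draard: 1.250×10^18 kg.
Fraction required = 1.460×10^15 / 1.250×10^18 = 1.17×10^-3 → 0.117 %.

≈ 0.117 %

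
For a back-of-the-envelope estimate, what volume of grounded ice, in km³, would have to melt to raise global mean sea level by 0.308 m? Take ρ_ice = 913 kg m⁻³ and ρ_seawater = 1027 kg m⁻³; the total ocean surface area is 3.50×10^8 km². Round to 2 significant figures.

Required water volume = Δh × A = 0.308 m × 3.50×10^14 m² = 1.078×10^14 m³ = 1.078×10^5 km³.
Ice volume = water volume × ρ_w/ρ_ice = 1.078×10^5 × 1027/913 = 1.2×10^5 km³.

≈ 1.2×10^5 km³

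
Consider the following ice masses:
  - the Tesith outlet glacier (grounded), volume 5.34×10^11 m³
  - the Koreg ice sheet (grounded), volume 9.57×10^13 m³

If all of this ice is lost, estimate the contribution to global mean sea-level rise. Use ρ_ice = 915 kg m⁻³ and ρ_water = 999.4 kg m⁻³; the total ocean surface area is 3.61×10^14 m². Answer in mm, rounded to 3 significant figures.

Tesith: 5.34×10^11 m³ × (915/999.4) = 4.889×10^11 m³ of water.
Koreg: 9.57×10^13 m³ × (915/999.4) = 8.762×10^13 m³ of water.
Total added water ≈ 8.811×10^13 m³ over 3.61×10^14 m² → Δh = 0.244 m = 244 mm.

≈ 244 mm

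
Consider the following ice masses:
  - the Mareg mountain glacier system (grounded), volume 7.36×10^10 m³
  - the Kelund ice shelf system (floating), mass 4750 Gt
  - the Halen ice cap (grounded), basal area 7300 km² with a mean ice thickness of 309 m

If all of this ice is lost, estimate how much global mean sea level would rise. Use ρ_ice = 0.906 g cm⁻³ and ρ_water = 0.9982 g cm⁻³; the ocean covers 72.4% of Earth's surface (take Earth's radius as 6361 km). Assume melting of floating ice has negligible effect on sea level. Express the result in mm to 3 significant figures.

≈ 5.74 mm

Mareg: 7.36×10^10 m³ × (906/998.2) = 6.680×10^10 m³ of water.
The Kelund ice shelf system is floating and already displaces its own weight of water, so its melt adds essentially nothing to sea level.
Halen: ice volume = 7300 km² × 309 m = 2256 km³; 2256 × (906/998.2) = 2047 km³ of water.
Total added water ≈ 2.114×10^12 m³ over 3.68×10^14 m² → Δh = 5.74×10^-3 m = 5.74 mm.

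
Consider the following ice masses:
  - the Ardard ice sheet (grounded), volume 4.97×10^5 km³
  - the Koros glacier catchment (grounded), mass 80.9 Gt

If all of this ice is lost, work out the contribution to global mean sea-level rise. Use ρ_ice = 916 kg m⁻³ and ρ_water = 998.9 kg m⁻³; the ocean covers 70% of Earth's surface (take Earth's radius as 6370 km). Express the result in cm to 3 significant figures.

Ardard: 4.97×10^5 km³ × (916/998.9) = 4.558×10^5 km³ of water.
Koros: 80.9 Gt = 8.090×10^13 kg; dividing by ρ_w = 998.9 kg m⁻³ gives 8.099×10^10 m³ of water.
Total added water ≈ 4.558×10^14 m³ over 3.57×10^14 m² → Δh = 1.28 m = 128 cm.

≈ 128 cm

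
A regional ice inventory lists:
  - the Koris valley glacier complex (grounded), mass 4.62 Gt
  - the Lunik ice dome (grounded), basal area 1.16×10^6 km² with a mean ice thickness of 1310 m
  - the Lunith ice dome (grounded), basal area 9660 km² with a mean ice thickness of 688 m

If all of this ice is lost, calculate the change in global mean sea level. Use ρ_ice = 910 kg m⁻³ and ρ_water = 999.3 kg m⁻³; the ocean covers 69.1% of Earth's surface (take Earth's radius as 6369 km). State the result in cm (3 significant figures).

Koris: 4.62 Gt = 4.620×10^12 kg; dividing by ρ_w = 999.3 kg m⁻³ gives 4.623×10^9 m³ of water.
Lunik: ice volume = 1.16×10^6 km² × 1310 m = 1.520×10^6 km³; 1.520×10^6 × (910/999.3) = 1.384×10^6 km³ of water.
Lunith: ice volume = 9660 km² × 688 m = 6646 km³; 6646 × (910/999.3) = 6052 km³ of water.
Total added water ≈ 1.390×10^15 m³ over 3.52×10^14 m² → Δh = 3.95 m = 395 cm.

≈ 395 cm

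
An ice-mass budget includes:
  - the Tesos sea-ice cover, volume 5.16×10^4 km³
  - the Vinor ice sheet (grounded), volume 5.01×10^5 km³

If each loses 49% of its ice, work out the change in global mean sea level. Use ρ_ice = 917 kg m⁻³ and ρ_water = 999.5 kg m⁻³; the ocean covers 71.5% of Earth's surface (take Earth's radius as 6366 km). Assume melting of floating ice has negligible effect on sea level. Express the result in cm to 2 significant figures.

The Tesos sea-ice cover is floating and already displaces its own weight of water, so its melt adds essentially nothing to sea level.
Vinor: 0.49 × 5.01×10^5 km³ × (917/999.5) = 2.252×10^5 km³ of water.
Total added water ≈ 2.252×10^14 m³ over 3.64×10^14 m² → Δh = 0.619 m = 62 cm.

≈ 62 cm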